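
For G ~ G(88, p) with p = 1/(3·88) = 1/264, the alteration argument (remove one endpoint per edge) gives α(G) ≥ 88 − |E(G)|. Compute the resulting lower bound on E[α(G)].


E[|E(G)|] = C(88, 2)·p = 3828 · (1/264) = 29/2.
E[α(G)] ≥ n − E[|E(G)|] = 88 − 29/2 = 147/2.
Numerically: ≈ 73.5000.
(This is only a lower bound; the true E[α(G)] may be larger.)

E[α(G)] ≥ 147/2 ≈ 73.5000.


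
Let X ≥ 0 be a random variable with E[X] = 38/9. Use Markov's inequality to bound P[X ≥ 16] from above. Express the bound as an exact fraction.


μ = E[X] = 38/9, a = 16.
Markov: P[X ≥ 16] ≤ μ/a = (38/9)/16 = 19/72.
Numerically: ≈ 0.264.
(Since a = 16 > μ = 4.222, the bound 19/72 is < 1 and informative.)

P[X ≥ 16] ≤ 19/72 ≈ 0.264.


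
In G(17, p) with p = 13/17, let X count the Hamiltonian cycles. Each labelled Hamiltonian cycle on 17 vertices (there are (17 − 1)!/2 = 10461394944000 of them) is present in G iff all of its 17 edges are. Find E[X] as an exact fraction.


K_17 has (17 − 1)!/2 = 10461394944000 labelled Hamiltonian cycles.
For each such Hamiltonian cycle H, let X_H = 1 if all 17 edges of H are present in G. Then P[X_H = 1] = p^{17} = (13/17)^{17} = 8650415919381337933/827240261886336764177.
By linearity of expectation: E[X] = Σ_H E[X_H] = 10461394944000 · p^{17} = 10461394944000 · 8650415919381337933/827240261886336764177 = 90495417362513040260241610752000/827240261886336764177.
Numerically: E[X] ≈ 1.09394e+11.

E[X] = 10461394944000 · (13/17)^{17} = 90495417362513040260241610752000/827240261886336764177 ≈ 1.09394e+11.


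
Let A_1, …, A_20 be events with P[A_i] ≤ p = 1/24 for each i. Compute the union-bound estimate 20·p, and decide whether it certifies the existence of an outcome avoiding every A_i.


Union bound: P[∪_{i=1}^{20} A_i] ≤ Σ_i P[A_i] ≤ 20·p = 20·(1/24) = 5/6.
Numerically: 5/6 ≈ 0.833.
Is 5/6 < 1? YES.
Since P[∪ A_i] ≤ 5/6 < 1, the complement has P[∩ A_i^c] ≥ 1 − 5/6 = 1/6 > 0, so some outcome avoids every A_i.

20·p = 5/6 ≈ 0.833; existence CERTIFIED by the union bound.


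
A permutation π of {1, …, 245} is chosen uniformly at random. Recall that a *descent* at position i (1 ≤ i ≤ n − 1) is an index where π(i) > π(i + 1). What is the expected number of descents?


Write X = Σ X_I over i = 1, …, 244, with X_I the indicator of one descent.
There are 244 indicators.
For each fixed i, the pair (π(i), π(i+1)) is a uniformly random ordered pair of distinct values from {1, …, 245}; by symmetry P[π(i) > π(i+1)] = 1/2.
By linearity: E[X] = 244 · (1/2) = (245 − 1) · (1/2) = 122 ≈ 122.0000.

E[X] = 122 = 122.0000.


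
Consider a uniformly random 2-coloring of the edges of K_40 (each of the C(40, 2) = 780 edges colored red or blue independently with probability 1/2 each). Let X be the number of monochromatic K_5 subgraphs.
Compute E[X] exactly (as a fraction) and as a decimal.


Let X = Σ_S X_S over the C(40, 5) = 658008 subsets S of size 5, where X_S = 1 if the K_5 on S is monochromatic.
For a fixed S, the K_5 on S has C(5, 2) = 10 edges. P[all 10 edges red] = (1/2)^10, and likewise for blue, so P[monochromatic] = 2·(1/2)^10 = 2^{1 − 10} = 1/512.
Summing: E[X] = C(40, 5) · 2^{1 − 10} = 658008 · 1/512 = 82251/64.
Numerically: E[X] ≈ 1285.17188.

E[X] = C(40,5)·2^(1−C(5,2)) = 82251/64 ≈ 1285.17188.


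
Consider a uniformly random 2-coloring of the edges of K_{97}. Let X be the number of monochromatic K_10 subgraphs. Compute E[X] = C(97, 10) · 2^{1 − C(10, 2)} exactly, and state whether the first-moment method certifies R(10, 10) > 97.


E[X] = C(97, 10) · 2^{1 − 45} = 12576469727536 · 2^{−44} = 12576469727536/17592186044416.
As a reduced fraction: E[X] = 786029357971/1099511627776 ≈ 0.71489.
Is E[X] < 1? YES.
Since E[X] < 1, there exists a 2-coloring of K_{97} with no monochromatic K_10; hence R(10, 10) > 97.

E[X] = 786029357971/1099511627776 ≈ 0.71489; E[X] < 1, so R(10, 10) > 97.


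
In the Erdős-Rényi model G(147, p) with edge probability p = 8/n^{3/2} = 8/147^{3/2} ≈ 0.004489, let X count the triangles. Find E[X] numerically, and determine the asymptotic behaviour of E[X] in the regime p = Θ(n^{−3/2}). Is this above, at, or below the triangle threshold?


Number of potential triangles: C(147, 3) = 518665.
Each occurs with probability p³ ≈ (0.004489)³ ≈ 9.043613e-08.
By linearity: E[X] = C(147, 3)·p³ ≈ 518665 · 9.043613e-08 ≈ 0.0469.
Since α = 3/2 > 1, p = c/n^{3/2} = o(1/n) is below the triangle threshold p ~ 1/n. Asymptotically E[X] ~ (c³/6)·n^{3(1−α)} = (8³/6)·n^{-1.5} → 0, so by Markov's inequality G has no triangles w.h.p.

E[X] ≈ 0.0469; in regime p = Θ(1/n^{3/2}) E[X] tends to 0 (below the triangle threshold p ~ 1/n).


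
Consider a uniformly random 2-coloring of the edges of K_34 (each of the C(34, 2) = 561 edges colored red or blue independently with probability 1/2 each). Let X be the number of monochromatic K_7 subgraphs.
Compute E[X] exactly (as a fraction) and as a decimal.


Let X = Σ_S X_S over the C(34, 7) = 5379616 subsets S of size 7, where X_S = 1 if the K_7 on S is monochromatic.
For a fixed S, the K_7 on S has C(7, 2) = 21 edges. P[all 21 edges red] = (1/2)^21, and likewise for blue, so P[monochromatic] = 2·(1/2)^21 = 2^{1 − 21} = 1/1048576.
By linearity of expectation: E[X] = C(34, 7) · 2^{1 − 21} = 5379616 · 1/1048576 = 168113/32768.
Numerically: E[X] ≈ 5.130.

E[X] = C(34,7)·2^(1−C(7,2)) = 168113/32768 ≈ 5.130.


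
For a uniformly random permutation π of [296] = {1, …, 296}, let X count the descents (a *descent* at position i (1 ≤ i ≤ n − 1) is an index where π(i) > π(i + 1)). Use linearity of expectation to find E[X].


Write X = Σ X_I over i = 1, …, 295, with X_I the indicator of one descent.
There are 295 indicators.
For each fixed i, the pair (π(i), π(i+1)) is a uniformly random ordered pair of distinct values from {1, …, 296}; by symmetry P[π(i) > π(i+1)] = 1/2.
By linearity: E[X] = 295 · (1/2) = (296 − 1) · (1/2) = 295/2 ≈ 147.50000.

E[X] = 295/2 = 147.50000.


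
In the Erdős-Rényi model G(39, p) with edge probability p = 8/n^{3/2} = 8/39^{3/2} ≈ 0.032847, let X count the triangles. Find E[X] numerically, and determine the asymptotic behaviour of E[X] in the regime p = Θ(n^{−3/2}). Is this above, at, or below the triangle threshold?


Number of potential triangles: C(39, 3) = 9139.
Each occurs with probability p³ ≈ (0.032847)³ ≈ 3.5438818e-05.
By linearity: E[X] = C(39, 3)·p³ ≈ 9139 · 3.5438818e-05 ≈ 0.32388.
Since α = 3/2 > 1, p = c/n^{3/2} = o(1/n) is below the triangle threshold p ~ 1/n. Asymptotically E[X] ~ (c³/6)·n^{3(1−α)} = (8³/6)·n^{-1.5} → 0, so by Markov's inequality G has no triangles w.h.p.

E[X] ≈ 0.32388; in regime p = Θ(1/n^{3/2}) E[X] tends to 0 (below the triangle threshold p ~ 1/n).


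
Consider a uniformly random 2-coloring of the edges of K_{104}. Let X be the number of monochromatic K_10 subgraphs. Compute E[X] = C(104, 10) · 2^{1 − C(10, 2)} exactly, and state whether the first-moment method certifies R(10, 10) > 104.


E[X] = C(104, 10) · 2^{1 − 45} = 26100986351440 · 2^{−44} = 26100986351440/17592186044416.
As a reduced fraction: E[X] = 1631311646965/1099511627776 ≈ 1.4837.
Is E[X] < 1? NO.
Since E[X] ≥ 1, the first-moment bound is inconclusive at n = 104; it does NOT by itself certify R(10, 10) > 104.

E[X] = 1631311646965/1099511627776 ≈ 1.4837; E[X] ≥ 1; first-moment method inconclusive here.


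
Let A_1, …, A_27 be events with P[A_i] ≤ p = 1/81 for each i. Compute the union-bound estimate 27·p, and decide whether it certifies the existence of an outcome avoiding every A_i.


Union bound: P[∪_{i=1}^{27} A_i] ≤ Σ_i P[A_i] ≤ 27·p = 27·(1/81) = 1/3.
Numerically: 1/3 ≈ 0.33333.
Is 1/3 < 1? YES.
Since P[∪ A_i] ≤ 1/3 < 1, the complement has P[∩ A_i^c] ≥ 1 − 1/3 = 2/3 > 0, so some outcome avoids every A_i.

27·p = 1/3 ≈ 0.33333; existence CERTIFIED by the union bound.


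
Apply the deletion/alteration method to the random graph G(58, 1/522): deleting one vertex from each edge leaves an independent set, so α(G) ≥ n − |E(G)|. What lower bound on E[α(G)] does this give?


E[|E(G)|] = C(58, 2)·p = 1653 · (1/522) = 19/6.
E[α(G)] ≥ n − E[|E(G)|] = 58 − 19/6 = 329/6.
Numerically: ≈ 54.833333.
(This is only a lower bound; the true E[α(G)] may be larger.)

E[α(G)] ≥ 329/6 ≈ 54.833333.


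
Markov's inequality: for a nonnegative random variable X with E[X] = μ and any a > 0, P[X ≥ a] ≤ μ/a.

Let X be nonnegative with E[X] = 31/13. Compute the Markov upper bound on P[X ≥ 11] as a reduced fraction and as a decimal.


μ = E[X] = 31/13, a = 11.
Markov: P[X ≥ 11] ≤ μ/a = (31/13)/11 = 31/143.
Numerically: ≈ 0.2168.
(Since a = 11 > μ = 2.3846, the bound 31/143 is < 1 and informative.)

P[X ≥ 11] ≤ 31/143 ≈ 0.2168.


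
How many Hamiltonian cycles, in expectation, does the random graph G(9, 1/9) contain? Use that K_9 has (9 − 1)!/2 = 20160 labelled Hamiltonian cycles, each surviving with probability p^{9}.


K_9 has (9 − 1)!/2 = 20160 labelled Hamiltonian cycles.
For each such Hamiltonian cycle H, let X_H = 1 if all 9 edges of H are present in G. Then P[X_H = 1] = p^{9} = (1/9)^{9} = 1/387420489.
Summing the indicators: E[X] = Σ_H E[X_H] = 20160 · p^{9} = 20160 · 1/387420489 = 2240/43046721.
Numerically: E[X] ≈ 5.20365e-05.

E[X] = 20160 · (1/9)^{9} = 2240/43046721 ≈ 5.20365e-05.


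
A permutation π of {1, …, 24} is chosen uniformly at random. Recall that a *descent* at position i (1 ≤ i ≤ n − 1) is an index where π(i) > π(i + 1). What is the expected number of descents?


Write X = Σ X_I over i = 1, …, 23, with X_I the indicator of one descent.
There are 23 indicators.
For each fixed i, the pair (π(i), π(i+1)) is a uniformly random ordered pair of distinct values from {1, …, 24}; by symmetry P[π(i) > π(i+1)] = 1/2.
By linearity: E[X] = 23 · (1/2) = (24 − 1) · (1/2) = 23/2 ≈ 11.500.

E[X] = 23/2 = 11.500.


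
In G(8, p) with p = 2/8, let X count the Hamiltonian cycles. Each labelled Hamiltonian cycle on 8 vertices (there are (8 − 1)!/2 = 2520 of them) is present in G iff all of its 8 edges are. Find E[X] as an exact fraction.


K_8 has (8 − 1)!/2 = 2520 labelled Hamiltonian cycles.
For each such Hamiltonian cycle H, let X_H = 1 if all 8 edges of H are present in G. Then P[X_H = 1] = p^{8} = (1/4)^{8} = 1/65536.
Summing the indicators: E[X] = Σ_H E[X_H] = 2520 · p^{8} = 2520 · 1/65536 = 315/8192.
Numerically: E[X] ≈ 0.0384521.

E[X] = 2520 · (1/4)^{8} = 315/8192 ≈ 0.0384521.


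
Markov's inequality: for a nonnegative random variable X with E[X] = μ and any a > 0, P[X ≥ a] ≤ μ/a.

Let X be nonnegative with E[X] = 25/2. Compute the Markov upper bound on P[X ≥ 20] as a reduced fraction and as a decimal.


μ = E[X] = 25/2, a = 20.
Markov: P[X ≥ 20] ≤ μ/a = (25/2)/20 = 5/8.
Numerically: ≈ 0.625000.
(Since a = 20 > μ = 12.500000, the bound 5/8 is < 1 and informative.)

P[X ≥ 20] ≤ 5/8 ≈ 0.625000.


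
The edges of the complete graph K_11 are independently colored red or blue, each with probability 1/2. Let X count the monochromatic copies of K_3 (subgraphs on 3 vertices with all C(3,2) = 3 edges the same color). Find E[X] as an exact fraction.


Let X = Σ_S X_S over the C(11, 3) = 165 subsets S of size 3, where X_S = 1 if the K_3 on S is monochromatic.
For a fixed S, the K_3 on S has C(3, 2) = 3 edges. P[all 3 edges red] = (1/2)^3, and likewise for blue, so P[monochromatic] = 2·(1/2)^3 = 2^{1 − 3} = 1/4.
Summing: E[X] = C(11, 3) · 2^{1 − 3} = 165 · 1/4 = 165/4.
Numerically: E[X] ≈ 41.25000.

E[X] = C(11,3)·2^(1−C(3,2)) = 165/4 ≈ 41.25000.


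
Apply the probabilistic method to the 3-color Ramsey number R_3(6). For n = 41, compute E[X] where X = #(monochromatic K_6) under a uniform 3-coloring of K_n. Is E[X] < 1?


E[X] = C(41, 6) · 3^{1 − 15} = 4496388 · 3^{−14} = 4496388/4782969.
As a reduced fraction: E[X] = 1498796/1594323 ≈ 0.940.
Is E[X] < 1? YES.
Since E[X] < 1, there exists a 3-coloring of K_{41} with no monochromatic K_6; hence R_3(6) > 41.

E[X] = 1498796/1594323 ≈ 0.940; E[X] < 1, so R_3(6) > 41.


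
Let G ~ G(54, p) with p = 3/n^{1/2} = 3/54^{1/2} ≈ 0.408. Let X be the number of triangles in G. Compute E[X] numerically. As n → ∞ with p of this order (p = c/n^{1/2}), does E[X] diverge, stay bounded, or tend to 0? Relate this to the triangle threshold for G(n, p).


Number of potential triangles: C(54, 3) = 24804.
Each occurs with probability p³ ≈ (0.408)³ ≈ 6.80414e-02.
By linearity: E[X] = C(54, 3)·p³ ≈ 24804 · 6.80414e-02 ≈ 1687.698.
Since α = 1/2 < 1, p = c/n^{1/2} ≫ 1/n is above the triangle threshold p ~ 1/n. Asymptotically E[X] ~ (c³/6)·n^{3(1−α)} = (3³/6)·n^{1.5} → ∞; triangles are abundant w.h.p.

E[X] ≈ 1687.698; in regime p = Θ(1/n^{1/2}) E[X] diverges (above the triangle threshold p ~ 1/n).


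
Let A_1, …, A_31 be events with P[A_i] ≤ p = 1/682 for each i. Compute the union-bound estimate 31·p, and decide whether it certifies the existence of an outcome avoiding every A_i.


Union bound: P[∪_{i=1}^{31} A_i] ≤ Σ_i P[A_i] ≤ 31·p = 31·(1/682) = 1/22.
Numerically: 1/22 ≈ 0.0454545.
Is 1/22 < 1? YES.
Since P[∪ A_i] ≤ 1/22 < 1, the complement has P[∩ A_i^c] ≥ 1 − 1/22 = 21/22 > 0, so some outcome avoids every A_i.

31·p = 1/22 ≈ 0.0454545; existence CERTIFIED by the union bound.


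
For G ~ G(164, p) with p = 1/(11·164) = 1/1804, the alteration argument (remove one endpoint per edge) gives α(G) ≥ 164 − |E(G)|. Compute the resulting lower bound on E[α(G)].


E[|E(G)|] = C(164, 2)·p = 13366 · (1/1804) = 163/22.
E[α(G)] ≥ n − E[|E(G)|] = 164 − 163/22 = 3445/22.
Numerically: ≈ 156.5909.
(This is only a lower bound; the true E[α(G)] may be larger.)

E[α(G)] ≥ 3445/22 ≈ 156.5909.


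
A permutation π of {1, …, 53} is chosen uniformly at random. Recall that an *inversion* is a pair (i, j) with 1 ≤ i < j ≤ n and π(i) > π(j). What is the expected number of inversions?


Write X = Σ X_I over the C(53, 2) = 1378 pairs i < j, with X_I the indicator of one inversion.
There are 1378 indicators.
For each fixed pair i < j, the values π(i) and π(j) are two distinct elements of {1, …, 53} in uniformly random order; by symmetry P[π(i) > π(j)] = 1/2.
By linearity: E[X] = 1378 · (1/2) = C(53, 2) · (1/2) = 1378/2 = 689 ≈ 689.000.

E[X] = 689 = 689.000.


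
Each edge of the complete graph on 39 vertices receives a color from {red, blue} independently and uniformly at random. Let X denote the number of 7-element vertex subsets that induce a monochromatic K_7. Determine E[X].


Let X = Σ_S X_S over the C(39, 7) = 15380937 subsets S of size 7, where X_S = 1 if the K_7 on S is monochromatic.
For a fixed S, the K_7 on S has C(7, 2) = 21 edges. P[all 21 edges red] = (1/2)^21, and likewise for blue, so P[monochromatic] = 2·(1/2)^21 = 2^{1 − 21} = 1/1048576.
By linearity of expectation: E[X] = C(39, 7) · 2^{1 − 21} = 15380937 · 1/1048576 = 15380937/1048576.
Numerically: E[X] ≈ 14.66840.

E[X] = C(39,7)·2^(1−C(7,2)) = 15380937/1048576 ≈ 14.66840.


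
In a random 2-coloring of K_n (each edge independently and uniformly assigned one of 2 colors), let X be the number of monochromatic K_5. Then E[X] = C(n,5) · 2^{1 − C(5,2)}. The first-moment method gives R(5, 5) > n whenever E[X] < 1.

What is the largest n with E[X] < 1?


We need C(n, 5) · 2^{1 − 10} < 1, i.e. C(n, 5) < 2^{10 − 1} = 512.
Check values of n near the boundary:
  n = 6: C(6, 5) = 6; 6 < 512? YES
  n = 7: C(7, 5) = 21; 21 < 512? YES
  n = 8: C(8, 5) = 56; 56 < 512? YES
  n = 9: C(9, 5) = 126; 126 < 512? YES
  n = 10: C(10, 5) = 252; 252 < 512? YES
  n = 11: C(11, 5) = 462; 462 < 512? YES
  n = 12: C(12, 5) = 792; 792 < 512? NO
  n = 13: C(13, 5) = 1287; 1287 < 512? NO
The largest n with C(n, 5) < 512 is n = 11 (where E[X] = 231/256 ≈ 0.902). Hence R(5, 5) > 11, i.e. R(5, 5) ≥ 12.

Largest n = 11; hence R(5, 5) > 11.


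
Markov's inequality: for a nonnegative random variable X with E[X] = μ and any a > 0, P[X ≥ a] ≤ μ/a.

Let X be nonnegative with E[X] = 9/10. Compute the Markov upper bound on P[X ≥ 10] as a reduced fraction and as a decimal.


μ = E[X] = 9/10, a = 10.
Markov: P[X ≥ 10] ≤ μ/a = (9/10)/10 = 9/100.
Numerically: ≈ 0.09000.
(Since a = 10 > μ = 0.90000, the bound 9/100 is < 1 and informative.)

P[X ≥ 10] ≤ 9/100 ≈ 0.09000.


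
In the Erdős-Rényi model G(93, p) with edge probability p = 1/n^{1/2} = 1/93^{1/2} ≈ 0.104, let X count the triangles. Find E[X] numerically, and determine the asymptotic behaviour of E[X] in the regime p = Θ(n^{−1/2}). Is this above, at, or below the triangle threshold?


Number of potential triangles: C(93, 3) = 129766.
Each occurs with probability p³ ≈ (0.104)³ ≈ 1.11500e-03.
By linearity: E[X] = C(93, 3)·p³ ≈ 129766 · 1.11500e-03 ≈ 144.689.
Since α = 1/2 < 1, p = c/n^{1/2} ≫ 1/n is above the triangle threshold p ~ 1/n. Asymptotically E[X] ~ (c³/6)·n^{3(1−α)} = (1³/6)·n^{1.5} → ∞; triangles are abundant w.h.p.

E[X] ≈ 144.689; in regime p = Θ(1/n^{1/2}) E[X] diverges (above the triangle threshold p ~ 1/n).


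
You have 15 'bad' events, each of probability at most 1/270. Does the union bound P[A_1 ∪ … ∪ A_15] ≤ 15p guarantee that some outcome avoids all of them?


Union bound: P[∪_{i=1}^{15} A_i] ≤ Σ_i P[A_i] ≤ 15·p = 15·(1/270) = 1/18.
Numerically: 1/18 ≈ 0.056.
Is 1/18 < 1? YES.
Since P[∪ A_i] ≤ 1/18 < 1, the complement has P[∩ A_i^c] ≥ 1 − 1/18 = 17/18 > 0, so some outcome avoids every A_i.

15·p = 1/18 ≈ 0.056; existence CERTIFIED by the union bound.


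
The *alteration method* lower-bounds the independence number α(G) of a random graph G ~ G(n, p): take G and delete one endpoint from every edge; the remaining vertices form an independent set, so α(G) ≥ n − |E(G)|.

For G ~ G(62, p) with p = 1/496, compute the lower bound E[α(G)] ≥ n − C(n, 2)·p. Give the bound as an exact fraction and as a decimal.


E[|E(G)|] = C(62, 2)·p = 1891 · (1/496) = 61/16.
E[α(G)] ≥ n − E[|E(G)|] = 62 − 61/16 = 931/16.
Numerically: ≈ 58.18750.
(This is only a lower bound; the true E[α(G)] may be larger.)

E[α(G)] ≥ 931/16 ≈ 58.18750.


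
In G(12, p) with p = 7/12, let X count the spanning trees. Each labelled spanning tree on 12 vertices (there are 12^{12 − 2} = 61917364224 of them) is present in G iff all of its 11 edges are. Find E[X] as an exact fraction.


K_12 has 12^{12 − 2} = 61917364224 labelled spanning trees.
For each such spanning tree H, let X_H = 1 if all 11 edges of H are present in G. Then P[X_H = 1] = p^{11} = (7/12)^{11} = 1977326743/743008370688.
Summing the indicators: E[X] = Σ_H E[X_H] = 61917364224 · p^{11} = 61917364224 · 1977326743/743008370688 = 1977326743/12.
Numerically: E[X] ≈ 1.6478e+08.

E[X] = 61917364224 · (7/12)^{11} = 1977326743/12 ≈ 1.6478e+08.


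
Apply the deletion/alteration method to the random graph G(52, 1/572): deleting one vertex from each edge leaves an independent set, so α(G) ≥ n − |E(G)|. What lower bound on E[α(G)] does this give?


E[|E(G)|] = C(52, 2)·p = 1326 · (1/572) = 51/22.
E[α(G)] ≥ n − E[|E(G)|] = 52 − 51/22 = 1093/22.
Numerically: ≈ 49.68182.
(This is only a lower bound; the true E[α(G)] may be larger.)

E[α(G)] ≥ 1093/22 ≈ 49.68182.


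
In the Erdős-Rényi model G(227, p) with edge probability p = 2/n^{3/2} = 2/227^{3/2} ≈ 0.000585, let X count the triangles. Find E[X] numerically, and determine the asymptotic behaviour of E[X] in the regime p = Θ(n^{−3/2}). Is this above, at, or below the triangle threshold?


Number of potential triangles: C(227, 3) = 1923825.
Each occurs with probability p³ ≈ (0.000585)³ ≈ 1.99974e-10.
By linearity: E[X] = C(227, 3)·p³ ≈ 1923825 · 1.99974e-10 ≈ 0.000.
Since α = 3/2 > 1, p = c/n^{3/2} = o(1/n) is below the triangle threshold p ~ 1/n. Asymptotically E[X] ~ (c³/6)·n^{3(1−α)} = (2³/6)·n^{-1.5} → 0, so by Markov's inequality G has no triangles w.h.p.

E[X] ≈ 0.000; in regime p = Θ(1/n^{3/2}) E[X] tends to 0 (below the triangle threshold p ~ 1/n).


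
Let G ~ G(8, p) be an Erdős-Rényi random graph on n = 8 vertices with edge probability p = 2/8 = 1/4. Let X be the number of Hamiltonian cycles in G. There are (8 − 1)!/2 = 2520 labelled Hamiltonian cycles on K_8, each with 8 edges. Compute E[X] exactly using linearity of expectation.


K_8 has (8 − 1)!/2 = 2520 labelled Hamiltonian cycles.
For each such Hamiltonian cycle H, let X_H = 1 if all 8 edges of H are present in G. Then P[X_H = 1] = p^{8} = (1/4)^{8} = 1/65536.
By linearity: E[X] = Σ_H E[X_H] = 2520 · p^{8} = 2520 · 1/65536 = 315/8192.
Numerically: E[X] ≈ 0.0385.

E[X] = 2520 · (1/4)^{8} = 315/8192 ≈ 0.0385.


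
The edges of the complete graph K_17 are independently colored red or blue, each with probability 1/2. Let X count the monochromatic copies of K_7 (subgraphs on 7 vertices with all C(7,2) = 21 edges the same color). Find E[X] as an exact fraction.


Let X = Σ_S X_S over the C(17, 7) = 19448 subsets S of size 7, where X_S = 1 if the K_7 on S is monochromatic.
For a fixed S, the K_7 on S has C(7, 2) = 21 edges. P[all 21 edges red] = (1/2)^21, and likewise for blue, so P[monochromatic] = 2·(1/2)^21 = 2^{1 − 21} = 1/1048576.
By linearity: E[X] = C(17, 7) · 2^{1 − 21} = 19448 · 1/1048576 = 2431/131072.
Numerically: E[X] ≈ 0.019.

E[X] = C(17,7)·2^(1−C(7,2)) = 2431/131072 ≈ 0.019.


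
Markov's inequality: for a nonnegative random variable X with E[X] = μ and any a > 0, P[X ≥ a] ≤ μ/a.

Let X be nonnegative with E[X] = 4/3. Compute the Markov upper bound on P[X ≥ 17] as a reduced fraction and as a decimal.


μ = E[X] = 4/3, a = 17.
Markov: P[X ≥ 17] ≤ μ/a = (4/3)/17 = 4/51.
Numerically: ≈ 0.07843.
(Since a = 17 > μ = 1.33333, the bound 4/51 is < 1 and informative.)

P[X ≥ 17] ≤ 4/51 ≈ 0.07843.


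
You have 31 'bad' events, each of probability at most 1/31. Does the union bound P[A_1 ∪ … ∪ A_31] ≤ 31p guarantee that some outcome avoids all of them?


Union bound: P[∪_{i=1}^{31} A_i] ≤ Σ_i P[A_i] ≤ 31·p = 31·(1/31) = 1.
Numerically: 1 ≈ 1.000000.
Is 1 < 1? NO.
Since the bound 1 is ≥ 1, the union bound is uninformative here; it does NOT by itself certify existence.

31·p = 1 ≈ 1.000000; existence NOT certified by the union bound.


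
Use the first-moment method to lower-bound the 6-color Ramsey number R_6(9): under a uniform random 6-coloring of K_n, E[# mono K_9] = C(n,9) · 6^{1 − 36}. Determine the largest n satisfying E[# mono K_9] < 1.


We need C(n, 9) · 6^{1 − 36} < 1, i.e. C(n, 9) < 6^{36 − 1} = 1719070799748422591028658176.
Check values of n near the boundary:
  n = 4402: C(4402, 9) = 1696419745356657449393393700; 1696419745356657449393393700 < 1719070799748422591028658176? YES
  n = 4403: C(4403, 9) = 1699894433046281918452233150; 1699894433046281918452233150 < 1719070799748422591028658176? YES
  n = 4404: C(4404, 9) = 1703375445537161676647015880; 1703375445537161676647015880 < 1719070799748422591028658176? YES
  n = 4405: C(4405, 9) = 1706862792900636302463627150; 1706862792900636302463627150 < 1719070799748422591028658176? YES
  n = 4406: C(4406, 9) = 1710356485221788389505285700; 1710356485221788389505285700 < 1719070799748422591028658176? YES
  n = 4407: C(4407, 9) = 1713856532599459170657070050; 1713856532599459170657070050 < 1719070799748422591028658176? YES
  n = 4408: C(4408, 9) = 1717362945146264156457459600; 1717362945146264156457459600 < 1719070799748422591028658176? YES
  n = 4409: C(4409, 9) = 1720875732988608787686577131; 1720875732988608787686577131 < 1719070799748422591028658176? NO
  n = 4410: C(4410, 9) = 1724394906266704102180823710; 1724394906266704102180823710 < 1719070799748422591028658176? NO
The largest n with C(n, 9) < 1719070799748422591028658176 is n = 4408 (where E[X] = 35778394690547169926197075/35813974994758803979763712 ≈ 0.999). Hence R_6(9) > 4408, i.e. R_6(9) ≥ 4409.

Largest n = 4408; hence R_6(9) > 4408.


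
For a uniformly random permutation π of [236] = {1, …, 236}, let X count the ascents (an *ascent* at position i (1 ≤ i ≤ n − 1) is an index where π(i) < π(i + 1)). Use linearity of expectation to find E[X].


Write X = Σ X_I over i = 1, …, 235, with X_I the indicator of one ascent.
There are 235 indicators.
For each fixed i, the pair (π(i), π(i+1)) is a uniformly random ordered pair of distinct values from {1, …, 236}; by symmetry P[π(i) < π(i+1)] = 1/2.
By linearity: E[X] = 235 · (1/2) = (236 − 1) · (1/2) = 235/2 ≈ 117.50000.

E[X] = 235/2 = 117.50000.


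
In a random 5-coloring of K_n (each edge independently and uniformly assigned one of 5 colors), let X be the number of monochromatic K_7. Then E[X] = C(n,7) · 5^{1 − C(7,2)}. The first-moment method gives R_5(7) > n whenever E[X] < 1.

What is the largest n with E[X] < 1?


We need C(n, 7) · 5^{1 − 21} < 1, i.e. C(n, 7) < 5^{21 − 1} = 95367431640625.
Check values of n near the boundary:
  n = 334: C(334, 7) = 86359460961576; 86359460961576 < 95367431640625? YES
  n = 335: C(335, 7) = 88202498238195; 88202498238195 < 95367431640625? YES
  n = 336: C(336, 7) = 90079147136880; 90079147136880 < 95367431640625? YES
  n = 337: C(337, 7) = 91989916924632; 91989916924632 < 95367431640625? YES
  n = 338: C(338, 7) = 93935323022736; 93935323022736 < 95367431640625? YES
  n = 339: C(339, 7) = 95915887062372; 95915887062372 < 95367431640625? NO
  n = 340: C(340, 7) = 97932136940560; 97932136940560 < 95367431640625? NO
The largest n with C(n, 7) < 95367431640625 is n = 338 (where E[X] = 93935323022736/95367431640625 ≈ 0.984983). Hence R_5(7) > 338, i.e. R_5(7) ≥ 339.

Largest n = 338; hence R_5(7) > 338.


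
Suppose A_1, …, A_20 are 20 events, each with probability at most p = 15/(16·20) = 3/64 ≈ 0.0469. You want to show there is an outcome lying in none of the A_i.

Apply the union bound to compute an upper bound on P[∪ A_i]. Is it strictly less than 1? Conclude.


Union bound: P[∪_{i=1}^{20} A_i] ≤ Σ_i P[A_i] ≤ 20·p = 20·(3/64) = 15/16.
Numerically: 15/16 ≈ 0.9375.
Is 15/16 < 1? YES.
Since P[∪ A_i] ≤ 15/16 < 1, the complement has P[∩ A_i^c] ≥ 1 − 15/16 = 1/16 > 0, so some outcome avoids every A_i.

20·p = 15/16 ≈ 0.9375; existence CERTIFIED by the union bound.


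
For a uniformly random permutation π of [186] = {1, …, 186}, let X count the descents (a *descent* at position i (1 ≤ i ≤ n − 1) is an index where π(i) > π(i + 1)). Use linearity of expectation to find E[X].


Write X = Σ X_I over i = 1, …, 185, with X_I the indicator of one descent.
There are 185 indicators.
For each fixed i, the pair (π(i), π(i+1)) is a uniformly random ordered pair of distinct values from {1, …, 186}; by symmetry P[π(i) > π(i+1)] = 1/2.
By linearity: E[X] = 185 · (1/2) = (186 − 1) · (1/2) = 185/2 ≈ 92.5000.

E[X] = 185/2 = 92.5000.


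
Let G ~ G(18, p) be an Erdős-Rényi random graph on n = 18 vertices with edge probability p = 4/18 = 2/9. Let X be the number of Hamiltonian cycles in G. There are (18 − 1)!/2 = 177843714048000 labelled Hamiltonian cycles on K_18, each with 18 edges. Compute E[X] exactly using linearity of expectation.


K_18 has (18 − 1)!/2 = 177843714048000 labelled Hamiltonian cycles.
For each such Hamiltonian cycle H, let X_H = 1 if all 18 edges of H are present in G. Then P[X_H = 1] = p^{18} = (2/9)^{18} = 262144/150094635296999121.
By linearity of expectation: E[X] = Σ_H E[X_H] = 177843714048000 · p^{18} = 177843714048000 · 262144/150094635296999121 = 63951526166528000/205891132094649.
Numerically: E[X] ≈ 310.61.

E[X] = 177843714048000 · (2/9)^{18} = 63951526166528000/205891132094649 ≈ 310.61.


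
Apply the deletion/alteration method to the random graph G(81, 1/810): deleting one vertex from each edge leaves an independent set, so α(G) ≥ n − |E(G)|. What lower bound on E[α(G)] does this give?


E[|E(G)|] = C(81, 2)·p = 3240 · (1/810) = 4.
E[α(G)] ≥ n − E[|E(G)|] = 81 − 4 = 77.
Numerically: ≈ 77.000.
(This is only a lower bound; the true E[α(G)] may be larger.)

E[α(G)] ≥ 77 ≈ 77.000.


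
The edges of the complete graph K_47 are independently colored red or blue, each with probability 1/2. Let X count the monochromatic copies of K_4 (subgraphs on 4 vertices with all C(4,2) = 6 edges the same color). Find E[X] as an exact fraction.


Let X = Σ_S X_S over the C(47, 4) = 178365 subsets S of size 4, where X_S = 1 if the K_4 on S is monochromatic.
For a fixed S, the K_4 on S has C(4, 2) = 6 edges. P[all 6 edges red] = (1/2)^6, and likewise for blue, so P[monochromatic] = 2·(1/2)^6 = 2^{1 − 6} = 1/32.
By linearity: E[X] = C(47, 4) · 2^{1 − 6} = 178365 · 1/32 = 178365/32.
Numerically: E[X] ≈ 5573.906.

E[X] = C(47,4)·2^(1−C(4,2)) = 178365/32 ≈ 5573.906.


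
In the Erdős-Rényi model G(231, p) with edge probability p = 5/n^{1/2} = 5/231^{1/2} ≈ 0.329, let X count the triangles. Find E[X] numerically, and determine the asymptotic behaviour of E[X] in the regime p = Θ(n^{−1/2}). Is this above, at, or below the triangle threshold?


Number of potential triangles: C(231, 3) = 2027795.
Each occurs with probability p³ ≈ (0.329)³ ≈ 3.56034e-02.
By linearity: E[X] = C(231, 3)·p³ ≈ 2027795 · 3.56034e-02 ≈ 72196.491.
Since α = 1/2 < 1, p = c/n^{1/2} ≫ 1/n is above the triangle threshold p ~ 1/n. Asymptotically E[X] ~ (c³/6)·n^{3(1−α)} = (5³/6)·n^{1.5} → ∞; triangles are abundant w.h.p.

E[X] ≈ 72196.491; in regime p = Θ(1/n^{1/2}) E[X] diverges (above the triangle threshold p ~ 1/n).


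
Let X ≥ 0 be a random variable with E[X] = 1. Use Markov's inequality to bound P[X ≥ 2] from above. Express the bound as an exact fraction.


μ = E[X] = 1, a = 2.
Markov: P[X ≥ 2] ≤ μ/a = (1)/2 = 1/2.
Numerically: ≈ 0.500000.
(Since a = 2 > μ = 1.000000, the bound 1/2 is < 1 and informative.)

P[X ≥ 2] ≤ 1/2 ≈ 0.500000.


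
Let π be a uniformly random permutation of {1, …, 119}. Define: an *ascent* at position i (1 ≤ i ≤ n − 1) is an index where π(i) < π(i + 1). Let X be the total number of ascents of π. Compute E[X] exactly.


Write X = Σ X_I over i = 1, …, 118, with X_I the indicator of one ascent.
There are 118 indicators.
For each fixed i, the pair (π(i), π(i+1)) is a uniformly random ordered pair of distinct values from {1, …, 119}; by symmetry P[π(i) < π(i+1)] = 1/2.
By linearity: E[X] = 118 · (1/2) = (119 − 1) · (1/2) = 59 ≈ 59.000.

E[X] = 59 = 59.000.


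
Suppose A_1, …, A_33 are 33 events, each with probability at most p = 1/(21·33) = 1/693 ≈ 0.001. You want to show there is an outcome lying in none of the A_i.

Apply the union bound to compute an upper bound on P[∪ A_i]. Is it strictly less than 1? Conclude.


Union bound: P[∪_{i=1}^{33} A_i] ≤ Σ_i P[A_i] ≤ 33·p = 33·(1/693) = 1/21.
Numerically: 1/21 ≈ 0.048.
Is 1/21 < 1? YES.
Since P[∪ A_i] ≤ 1/21 < 1, the complement has P[∩ A_i^c] ≥ 1 − 1/21 = 20/21 > 0, so some outcome avoids every A_i.

33·p = 1/21 ≈ 0.048; existence CERTIFIED by the union bound.


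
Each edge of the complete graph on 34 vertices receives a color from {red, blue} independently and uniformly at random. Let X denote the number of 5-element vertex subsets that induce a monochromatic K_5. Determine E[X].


Let X = Σ_S X_S over the C(34, 5) = 278256 subsets S of size 5, where X_S = 1 if the K_5 on S is monochromatic.
For a fixed S, the K_5 on S has C(5, 2) = 10 edges. P[all 10 edges red] = (1/2)^10, and likewise for blue, so P[monochromatic] = 2·(1/2)^10 = 2^{1 − 10} = 1/512.
By linearity of expectation: E[X] = C(34, 5) · 2^{1 − 10} = 278256 · 1/512 = 17391/32.
Numerically: E[X] ≈ 543.46875.

E[X] = C(34,5)·2^(1−C(5,2)) = 17391/32 ≈ 543.46875.


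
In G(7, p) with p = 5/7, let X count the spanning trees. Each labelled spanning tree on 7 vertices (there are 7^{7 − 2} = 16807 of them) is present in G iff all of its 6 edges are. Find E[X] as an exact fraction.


K_7 has 7^{7 − 2} = 16807 labelled spanning trees.
For each such spanning tree H, let X_H = 1 if all 6 edges of H are present in G. Then P[X_H = 1] = p^{6} = (5/7)^{6} = 15625/117649.
By linearity: E[X] = Σ_H E[X_H] = 16807 · p^{6} = 16807 · 15625/117649 = 15625/7.
Numerically: E[X] ≈ 2232.

E[X] = 16807 · (5/7)^{6} = 15625/7 ≈ 2232.


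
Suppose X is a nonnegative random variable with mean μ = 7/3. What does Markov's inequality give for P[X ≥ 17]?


μ = E[X] = 7/3, a = 17.
Markov: P[X ≥ 17] ≤ μ/a = (7/3)/17 = 7/51.
Numerically: ≈ 0.1373.
(Since a = 17 > μ = 2.3333, the bound 7/51 is < 1 and informative.)

P[X ≥ 17] ≤ 7/51 ≈ 0.1373.


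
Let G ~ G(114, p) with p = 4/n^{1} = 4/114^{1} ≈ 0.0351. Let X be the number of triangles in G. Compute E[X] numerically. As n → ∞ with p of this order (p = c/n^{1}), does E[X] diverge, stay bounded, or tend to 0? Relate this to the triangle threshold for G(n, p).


Number of potential triangles: C(114, 3) = 240464.
Each occurs with probability p³ ≈ (0.0351)³ ≈ 4.31982e-05.
By linearity: E[X] = C(114, 3)·p³ ≈ 240464 · 4.31982e-05 ≈ 10.388.
Here α = 1, so p = 4/n is exactly at the triangle threshold p ~ 1/n. Asymptotically E[X] → c³/6 = 4³/6 = 32/3 ≈ 10.667, a bounded constant. In this regime the triangle count is asymptotically Poisson(c³/6).

E[X] ≈ 10.388; in regime p = Θ(1/n^{1}) E[X] stays bounded (at the triangle threshold p ~ 1/n).


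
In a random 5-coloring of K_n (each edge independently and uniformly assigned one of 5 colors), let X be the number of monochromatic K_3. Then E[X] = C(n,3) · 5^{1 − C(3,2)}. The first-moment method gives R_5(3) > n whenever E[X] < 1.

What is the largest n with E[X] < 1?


We need C(n, 3) · 5^{1 − 3} < 1, i.e. C(n, 3) < 5^{3 − 1} = 25.
Check values of n near the boundary:
  n = 3: C(3, 3) = 1; 1 < 25? YES
  n = 4: C(4, 3) = 4; 4 < 25? YES
  n = 5: C(5, 3) = 10; 10 < 25? YES
  n = 6: C(6, 3) = 20; 20 < 25? YES
  n = 7: C(7, 3) = 35; 35 < 25? NO
The largest n with C(n, 3) < 25 is n = 6 (where E[X] = 4/5 ≈ 0.8000). Hence R_5(3) > 6, i.e. R_5(3) ≥ 7.

Largest n = 6; hence R_5(3) > 6.


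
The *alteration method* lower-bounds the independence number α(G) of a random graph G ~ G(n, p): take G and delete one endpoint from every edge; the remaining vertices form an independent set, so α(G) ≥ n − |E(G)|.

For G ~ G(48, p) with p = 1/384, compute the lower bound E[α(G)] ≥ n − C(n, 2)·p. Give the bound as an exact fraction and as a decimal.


E[|E(G)|] = C(48, 2)·p = 1128 · (1/384) = 47/16.
E[α(G)] ≥ n − E[|E(G)|] = 48 − 47/16 = 721/16.
Numerically: ≈ 45.06250.
(This is only a lower bound; the true E[α(G)] may be larger.)

E[α(G)] ≥ 721/16 ≈ 45.06250.


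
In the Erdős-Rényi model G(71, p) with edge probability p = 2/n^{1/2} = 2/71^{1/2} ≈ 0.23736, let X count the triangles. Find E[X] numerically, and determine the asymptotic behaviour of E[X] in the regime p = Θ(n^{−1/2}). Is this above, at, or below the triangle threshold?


Number of potential triangles: C(71, 3) = 57155.
Each occurs with probability p³ ≈ (0.23736)³ ≈ 1.3372188e-02.
By linearity: E[X] = C(71, 3)·p³ ≈ 57155 · 1.3372188e-02 ≈ 764.28739.
Since α = 1/2 < 1, p = c/n^{1/2} ≫ 1/n is above the triangle threshold p ~ 1/n. Asymptotically E[X] ~ (c³/6)·n^{3(1−α)} = (2³/6)·n^{1.5} → ∞; triangles are abundant w.h.p.

E[X] ≈ 764.28739; in regime p = Θ(1/n^{1/2}) E[X] diverges (above the triangle threshold p ~ 1/n).


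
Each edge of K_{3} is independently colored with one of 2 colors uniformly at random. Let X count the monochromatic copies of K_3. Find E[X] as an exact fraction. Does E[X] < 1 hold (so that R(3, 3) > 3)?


E[X] = C(3, 3) · 2^{1 − 3} = 1 · 2^{−2} = 1/4.
As a reduced fraction: E[X] = 1/4 ≈ 0.2500000.
Is E[X] < 1? YES.
Since E[X] < 1, there exists a 2-coloring of K_{3} with no monochromatic K_3; hence R(3, 3) > 3.

E[X] = 1/4 ≈ 0.2500000; E[X] < 1, so R(3, 3) > 3.


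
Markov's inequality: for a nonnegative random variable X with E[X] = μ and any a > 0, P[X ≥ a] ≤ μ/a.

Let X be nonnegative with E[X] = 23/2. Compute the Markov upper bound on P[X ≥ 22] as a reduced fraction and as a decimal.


μ = E[X] = 23/2, a = 22.
Markov: P[X ≥ 22] ≤ μ/a = (23/2)/22 = 23/44.
Numerically: ≈ 0.522727.
(Since a = 22 > μ = 11.500000, the bound 23/44 is < 1 and informative.)

P[X ≥ 22] ≤ 23/44 ≈ 0.522727.


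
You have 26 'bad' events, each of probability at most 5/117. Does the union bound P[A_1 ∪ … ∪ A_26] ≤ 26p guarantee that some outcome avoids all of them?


Union bound: P[∪_{i=1}^{26} A_i] ≤ Σ_i P[A_i] ≤ 26·p = 26·(5/117) = 10/9.
Numerically: 10/9 ≈ 1.111111.
Is 10/9 < 1? NO.
Since the bound 10/9 is ≥ 1, the union bound is uninformative here; it does NOT by itself certify existence.

26·p = 10/9 ≈ 1.111111; existence NOT certified by the union bound.


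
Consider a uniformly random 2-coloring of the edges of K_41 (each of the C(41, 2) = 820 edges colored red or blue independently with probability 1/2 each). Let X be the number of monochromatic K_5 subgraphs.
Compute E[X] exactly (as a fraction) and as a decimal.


Let X = Σ_S X_S over the C(41, 5) = 749398 subsets S of size 5, where X_S = 1 if the K_5 on S is monochromatic.
For a fixed S, the K_5 on S has C(5, 2) = 10 edges. P[all 10 edges red] = (1/2)^10, and likewise for blue, so P[monochromatic] = 2·(1/2)^10 = 2^{1 − 10} = 1/512.
Summing: E[X] = C(41, 5) · 2^{1 − 10} = 749398 · 1/512 = 374699/256.
Numerically: E[X] ≈ 1463.668.

E[X] = C(41,5)·2^(1−C(5,2)) = 374699/256 ≈ 1463.668.


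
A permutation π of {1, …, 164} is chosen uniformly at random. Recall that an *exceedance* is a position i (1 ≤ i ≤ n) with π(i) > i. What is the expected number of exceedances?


Write X = Σ_{i=1}^{164} X_i, where X_i = 1_{π(i) > i}.
For each fixed i, π(i) is uniform over {1, …, 164} (marginal of a uniform permutation), so P[π(i) > i] = (n − i)/n. Summing: Σ_{i=1}^{164} (n − i)/n = (0 + 1 + … + 163)/164 = 164(164 − 1)/(2·164) = (164 − 1)/2.
Hence E[X] = Σ_{i=1}^{164} (164 − i)/164 = 163/2 ≈ 81.500.

E[X] = 163/2 = 81.500.


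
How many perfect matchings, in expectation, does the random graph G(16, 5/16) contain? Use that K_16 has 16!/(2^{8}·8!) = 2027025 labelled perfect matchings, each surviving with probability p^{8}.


K_16 has 16!/(2^{8}·8!) = 2027025 labelled perfect matchings.
For each such perfect matching H, let X_H = 1 if all 8 edges of H are present in G. Then P[X_H = 1] = p^{8} = (5/16)^{8} = 390625/4294967296.
By linearity of expectation: E[X] = Σ_H E[X_H] = 2027025 · p^{8} = 2027025 · 390625/4294967296 = 791806640625/4294967296.
Numerically: E[X] ≈ 184.36.

E[X] = 2027025 · (5/16)^{8} = 791806640625/4294967296 ≈ 184.36.


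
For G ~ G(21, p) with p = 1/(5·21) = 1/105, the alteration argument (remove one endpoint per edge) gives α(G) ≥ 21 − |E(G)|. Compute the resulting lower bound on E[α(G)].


E[|E(G)|] = C(21, 2)·p = 210 · (1/105) = 2.
E[α(G)] ≥ n − E[|E(G)|] = 21 − 2 = 19.
Numerically: ≈ 19.000.
(This is only a lower bound; the true E[α(G)] may be larger.)

E[α(G)] ≥ 19 ≈ 19.000.


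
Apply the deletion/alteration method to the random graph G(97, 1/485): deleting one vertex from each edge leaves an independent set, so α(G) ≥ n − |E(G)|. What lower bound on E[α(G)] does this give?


E[|E(G)|] = C(97, 2)·p = 4656 · (1/485) = 48/5.
E[α(G)] ≥ n − E[|E(G)|] = 97 − 48/5 = 437/5.
Numerically: ≈ 87.4000.
(This is only a lower bound; the true E[α(G)] may be larger.)

E[α(G)] ≥ 437/5 ≈ 87.4000.


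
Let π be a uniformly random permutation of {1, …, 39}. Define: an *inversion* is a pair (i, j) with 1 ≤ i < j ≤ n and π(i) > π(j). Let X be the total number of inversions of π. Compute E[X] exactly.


Write X = Σ X_I over the C(39, 2) = 741 pairs i < j, with X_I the indicator of one inversion.
There are 741 indicators.
For each fixed pair i < j, the values π(i) and π(j) are two distinct elements of {1, …, 39} in uniformly random order; by symmetry P[π(i) > π(j)] = 1/2.
By linearity: E[X] = 741 · (1/2) = C(39, 2) · (1/2) = 741/2 = 741/2 ≈ 370.500000.

E[X] = 741/2 = 370.500000.
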